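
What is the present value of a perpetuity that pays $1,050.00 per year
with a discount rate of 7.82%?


Formula: PV = C / r
Substituting: PV = $1,050.00 / 0.0782
PV = $13,427.11

$13,427.11


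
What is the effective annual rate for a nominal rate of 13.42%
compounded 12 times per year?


Formula: EAR = (1 + r/m)^m - 1
Period rate: r/m = 0.1342 / 12 = 0.011183
Compounding: (1 + 0.011183)^12 = 1.14277
EAR = 1.14277 - 1 = 0.14277

0.14277


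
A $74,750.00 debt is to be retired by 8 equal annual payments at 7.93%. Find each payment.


Formula: PMT = PV * r / (1 - (1+r)^(-n))
Denominator: 1 - (1 + 0.0793)^(-8) = 0.456922
Numerator: $74,750.00 * 0.0793 = 5927.675
PMT = 5927.675 / 0.456922 = $12,973.07

$12,973.07


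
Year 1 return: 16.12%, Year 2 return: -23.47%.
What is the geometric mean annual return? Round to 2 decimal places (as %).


Formula: Geometric mean = ((1+r1)*(1+r2))^(1/2) - 1
Product: (1 + 0.1612) * (1 + -0.2347) = 1.1612 * 0.7653 = 0.888666
Square root: 0.888666^0.5 = 0.942691
Geometric mean = 0.942691 - 1 = -0.057309
As percentage: -5.73%

-5.73%


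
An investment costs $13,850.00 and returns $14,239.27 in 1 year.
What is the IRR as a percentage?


Formula: IRR = C1/C0 - 1
Substituting: IRR = $14,239.27 / $13,850.00 - 1
Ratio: 1.028106 - 1 = 0.028106
IRR = 2.8106%

2.8106%


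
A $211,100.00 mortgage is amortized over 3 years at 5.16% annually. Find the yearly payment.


Formula: PMT = PV * r / (1 - (1+r)^(-n))
Denominator: 1 - (1 + 0.0516)^(-3) = 0.140099
Numerator: $211,100.00 * 0.0516 = 10892.76
PMT = 10892.76 / 0.140099 = $77,750.24

$77,750.24


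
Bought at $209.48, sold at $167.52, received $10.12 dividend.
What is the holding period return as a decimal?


Formula: HPR = (P1 - P0 + D) / P0
Gain: $167.52 - $209.48 + $10.12 = -$31.84
HPR = -$31.84 / $209.48 = -0.152

-0.152


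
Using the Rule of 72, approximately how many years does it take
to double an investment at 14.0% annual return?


Formula: Years ≈ 72 / r
Substituting: Years ≈ 72 / 14.0
Years ≈ 5.1

5.1 years


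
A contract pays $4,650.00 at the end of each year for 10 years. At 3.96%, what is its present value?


Formula: PV = PMT * (1 - (1+r)^(-n)) / r
Discount factor: (1 + 0.0396)^(-10) = 0.678168
Bracket: 1 - 0.678168 = 0.321832
PV = $4,650.00 * 0.321832 / 0.0396 = $37,790.88

$37,790.88


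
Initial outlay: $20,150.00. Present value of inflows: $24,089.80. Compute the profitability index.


Formula: PI = PV(cash flows) / initial investment
Substituting: PI = $24,089.80 / $20,150.00
PI = 1.1955

1.1955


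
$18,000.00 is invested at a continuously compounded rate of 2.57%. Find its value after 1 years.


Formula: FV = P * e^(r*t)
Exponent: r*t = 0.0257 * 1 = 0.0257
e^(0.0257) = 1.026033
FV = $18,000.00 * 1.026033 = $18,468.60

$18,468.60


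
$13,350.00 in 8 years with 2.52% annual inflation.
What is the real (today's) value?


Formula: Real value = nominal / (1 + inflation)^years
Price level: (1 + 0.0252)^8 = 1.220306
Real value = $13,350.00 / 1.220306 = $10,939.88

$10,939.88


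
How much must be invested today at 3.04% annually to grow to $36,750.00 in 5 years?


Formula: PV = FV / (1 + r)^n
Substituting: PV = $36,750.00 / (1 + 0.0304)^5
Discount factor: (1.0304)^5 = 1.161527
PV = $36,750.00 / 1.161527 = $31,639.39

$31,639.39


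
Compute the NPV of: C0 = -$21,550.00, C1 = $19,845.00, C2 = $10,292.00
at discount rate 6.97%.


Formula: NPV = C0 + C1/(1+r) + C2/(1+r)^2
Discount C1: $19,845.00 / (1 + 0.0697) = $18,551.93
Discount C2: $10,292.00 / (1 + 0.0697)^2 = $8,994.47
NPV = -$21,550.00 + $18,551.93 + $8,994.47 = $5,996.40

$5,996.40


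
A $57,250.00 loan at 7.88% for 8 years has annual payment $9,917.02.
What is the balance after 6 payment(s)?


Formula: Balance = PV*(1+r)^k - PMT*((1+r)^k - 1)/r
Growth: (1 + 0.0788)^6 = 1.576325
Accumulated factor: ((1+r)^k - 1)/r = 7.313763
Balance = $57,250.00 * 1.576325 - $9,917.02 * 7.313763
Balance = $17,713.85

$17,713.85


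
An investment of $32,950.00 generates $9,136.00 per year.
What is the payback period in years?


Formula: Payback = investment / annual cash flow
Substituting: Payback = $32,950.00 / $9,136.00
Payback = 3.6066 years

3.6066 years


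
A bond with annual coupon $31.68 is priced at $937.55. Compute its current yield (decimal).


Formula: Current yield = annual coupon / price
Substituting: CY = $31.68 / $937.55
CY = 0.03379

0.03379


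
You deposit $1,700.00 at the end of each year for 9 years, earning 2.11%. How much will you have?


Formula: FV = PMT * ((1+r)^n - 1) / r
Growth factor: (1 + 0.0211)^9 = 1.206742
Numerator: 1.206742 - 1 = 0.206742
FV = $1,700.00 * 0.206742 / 0.0211 = $16,656.95

$16,656.95


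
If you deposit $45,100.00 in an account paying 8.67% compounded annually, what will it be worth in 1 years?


Formula: FV = P * (1 + r)^n
Substituting: FV = $45,100.00 * (1 + 0.0867)^1
Growth factor: (1.0867)^1 = 1.0867
FV = $45,100.00 * 1.0867 = $49,010.17

$49,010.17


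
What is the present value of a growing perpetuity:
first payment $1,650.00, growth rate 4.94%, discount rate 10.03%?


Formula: PV = C / (r - g)
Spread: r - g = 0.1003 - 0.0494 = 0.0509
Substituting: PV = $1,650.00 / 0.0509
PV = $32,416.50

$32,416.50


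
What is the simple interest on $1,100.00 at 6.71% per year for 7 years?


Formula: I = P * r * t
Substituting: I = $1,100.00 * 0.0671 * 7
Step: I = $1,100.00 * 0.4697
I = $516.67

$516.67


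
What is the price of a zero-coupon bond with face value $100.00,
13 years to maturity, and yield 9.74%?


Formula: Price = FV / (1 + r)^n
Substituting: Price = $100.00 / (1 + 0.0974)^13
Discount factor: (1.0974)^13 = 3.347684
Price = $100.00 / 3.347684 = $29.87

$29.87


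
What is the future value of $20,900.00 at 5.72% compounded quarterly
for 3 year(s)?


Formula: FV = P * (1 + r/m)^(m*t)
Period rate: r/m = 0.0572 / 4 = 0.0143
Total periods: m*t = 4 * 3 = 12
Growth factor: (1 + 0.0143)^12 = 1.185761
FV = $20,900.00 * 1.185761 = $24,782.40

$24,782.40


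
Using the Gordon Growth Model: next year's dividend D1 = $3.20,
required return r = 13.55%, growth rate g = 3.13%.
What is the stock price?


Formula: P = D1 / (r - g)
Spread: r - g = 0.1355 - 0.0313 = 0.1042
Substituting: P = $3.20 / 0.1042
P = $30.71

$30.71


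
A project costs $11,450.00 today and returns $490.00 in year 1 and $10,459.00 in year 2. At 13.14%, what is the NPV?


Formula: NPV = C0 + C1/(1+r) + C2/(1+r)^2
Discount C1: $490.00 / (1 + 0.1314) = $433.09
Discount C2: $10,459.00 / (1 + 0.1314)^2 = $8,170.67
NPV = -$11,450.00 + $433.09 + $8,170.67 = -$2,846.24

-$2,846.24


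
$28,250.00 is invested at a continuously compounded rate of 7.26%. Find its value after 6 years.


Formula: FV = P * e^(r*t)
Exponent: r*t = 0.0726 * 6 = 0.4356
e^(0.4356) = 1.54589
FV = $28,250.00 * 1.54589 = $43,671.40

$43,671.40


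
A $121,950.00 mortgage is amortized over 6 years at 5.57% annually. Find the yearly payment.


Formula: PMT = PV * r / (1 - (1+r)^(-n))
Denominator: 1 - (1 + 0.0557)^(-6) = 0.277635
Numerator: $121,950.00 * 0.0557 = 6792.615
PMT = 6792.615 / 0.277635 = $24,466.02

$24,466.02


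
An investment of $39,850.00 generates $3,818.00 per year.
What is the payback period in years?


Formula: Payback = investment / annual cash flow
Substituting: Payback = $39,850.00 / $3,818.00
Payback = 10.4374 years

10.4374 years


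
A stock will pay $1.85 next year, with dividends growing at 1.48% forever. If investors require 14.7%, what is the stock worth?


Formula: P = D1 / (r - g)
Spread: r - g = 0.147 - 0.0148 = 0.1322
Substituting: P = $1.85 / 0.1322
P = $13.99

$13.99


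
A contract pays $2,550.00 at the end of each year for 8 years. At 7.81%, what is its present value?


Formula: PV = PMT * (1 - (1+r)^(-n)) / r
Discount factor: (1 + 0.0781)^(-8) = 0.547933
Bracket: 1 - 0.547933 = 0.452067
PV = $2,550.00 * 0.452067 / 0.0781 = $14,760.18

$14,760.18


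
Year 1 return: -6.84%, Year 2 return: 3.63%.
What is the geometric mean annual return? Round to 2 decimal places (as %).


Formula: Geometric mean = ((1+r1)*(1+r2))^(1/2) - 1
Product: (1 + -0.0684) * (1 + 0.0363) = 0.9316 * 1.0363 = 0.965417
Square root: 0.965417^0.5 = 0.982556
Geometric mean = 0.982556 - 1 = -0.017444
As percentage: -1.74%

-1.74%


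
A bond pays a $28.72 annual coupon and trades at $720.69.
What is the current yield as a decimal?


Formula: Current yield = annual coupon / price
Substituting: CY = $28.72 / $720.69
CY = 0.039851

0.039851


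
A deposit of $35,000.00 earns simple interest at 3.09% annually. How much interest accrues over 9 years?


Formula: I = P * r * t
Substituting: I = $35,000.00 * 0.0309 * 9
Step: I = $35,000.00 * 0.2781
I = $9,733.50

$9,733.50


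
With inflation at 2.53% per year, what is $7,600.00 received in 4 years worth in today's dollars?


Formula: Real value = nominal / (1 + inflation)^years
Price level: (1 + 0.0253)^4 = 1.105106
Real value = $7,600.00 / 1.105106 = $6,877.17

$6,877.17


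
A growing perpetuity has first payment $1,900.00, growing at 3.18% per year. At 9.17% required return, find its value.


Formula: PV = C / (r - g)
Spread: r - g = 0.0917 - 0.0318 = 0.0599
Substituting: PV = $1,900.00 / 0.0599
PV = $31,719.53

$31,719.53


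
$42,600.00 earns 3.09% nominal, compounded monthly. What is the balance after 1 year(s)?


Formula: FV = P * (1 + r/m)^(m*t)
Period rate: r/m = 0.0309 / 12 = 0.002575
Total periods: m*t = 12 * 1 = 12
Growth factor: (1 + 0.002575)^12 = 1.031341
FV = $42,600.00 * 1.031341 = $43,935.14

$43,935.14


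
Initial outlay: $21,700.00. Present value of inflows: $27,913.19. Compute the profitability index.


Formula: PI = PV(cash flows) / initial investment
Substituting: PI = $27,913.19 / $21,700.00
PI = 1.2863

1.2863


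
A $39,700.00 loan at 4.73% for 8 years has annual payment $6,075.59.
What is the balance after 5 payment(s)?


Formula: Balance = PV*(1+r)^k - PMT*((1+r)^k - 1)/r
Growth: (1 + 0.0473)^5 = 1.259956
Accumulated factor: ((1+r)^k - 1)/r = 5.495907
Balance = $39,700.00 * 1.259956 - $6,075.59 * 5.495907
Balance = $16,629.39

$16,629.39


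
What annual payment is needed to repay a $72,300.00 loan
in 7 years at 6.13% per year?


Formula: PMT = PV * r / (1 - (1+r)^(-n))
Denominator: 1 - (1 + 0.0613)^(-7) = 0.340624
Numerator: $72,300.00 * 0.0613 = 4431.99
PMT = 4431.99 / 0.340624 = $13,011.37

$13,011.37


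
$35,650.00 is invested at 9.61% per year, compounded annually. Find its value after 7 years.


Formula: FV = P * (1 + r)^n
Substituting: FV = $35,650.00 * (1 + 0.0961)^7
Growth factor: (1.0961)^7 = 1.900865
FV = $35,650.00 * 1.900865 = $67,765.83

$67,765.83


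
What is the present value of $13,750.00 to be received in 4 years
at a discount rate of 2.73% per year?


Formula: PV = FV / (1 + r)^n
Substituting: PV = $13,750.00 / (1 + 0.0273)^4
Discount factor: (1.0273)^4 = 1.113754
PV = $13,750.00 / 1.113754 = $12,345.64

$12,345.64


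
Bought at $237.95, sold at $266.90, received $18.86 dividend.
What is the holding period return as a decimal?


Formula: HPR = (P1 - P0 + D) / P0
Gain: $266.90 - $237.95 + $18.86 = $47.81
HPR = $47.81 / $237.95 = 0.2009

0.2009


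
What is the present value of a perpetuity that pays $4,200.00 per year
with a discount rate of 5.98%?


Formula: PV = C / r
Substituting: PV = $4,200.00 / 0.0598
PV = $70,234.11

$70,234.11


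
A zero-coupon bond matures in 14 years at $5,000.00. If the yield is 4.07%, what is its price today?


Formula: Price = FV / (1 + r)^n
Substituting: Price = $5,000.00 / (1 + 0.0407)^14
Discount factor: (1.0407)^14 = 1.748066
Price = $5,000.00 / 1.748066 = $2,860.30

$2,860.30


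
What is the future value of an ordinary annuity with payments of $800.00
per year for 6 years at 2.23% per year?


Formula: FV = PMT * ((1+r)^n - 1) / r
Growth factor: (1 + 0.0223)^6 = 1.141485
Numerator: 1.141485 - 1 = 0.141485
FV = $800.00 * 0.141485 / 0.0223 = $5,075.69

$5,075.69


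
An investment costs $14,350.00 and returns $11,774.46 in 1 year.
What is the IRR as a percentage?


Formula: IRR = C1/C0 - 1
Substituting: IRR = $11,774.46 / $14,350.00 - 1
Ratio: 0.82052 - 1 = -0.17948
IRR = -17.948%

-17.948%


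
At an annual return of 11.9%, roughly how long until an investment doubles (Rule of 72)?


Formula: Years ≈ 72 / r
Substituting: Years ≈ 72 / 11.9
Years ≈ 6.1

6.1 years


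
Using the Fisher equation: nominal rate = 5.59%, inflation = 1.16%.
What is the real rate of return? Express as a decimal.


Formula: (1 + r_real) = (1 + r_nom) / (1 + inflation)
Substituting: (1 + r_real) = 1.0559 / 1.0116
(1 + r_real) = 1.043792
r_real = 1.043792 - 1 = 0.043792

0.043792


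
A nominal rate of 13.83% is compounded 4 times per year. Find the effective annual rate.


Formula: EAR = (1 + r/m)^m - 1
Period rate: r/m = 0.1383 / 4 = 0.034575
Compounding: (1 + 0.034575)^4 = 1.145639
EAR = 1.145639 - 1 = 0.145639

0.145639


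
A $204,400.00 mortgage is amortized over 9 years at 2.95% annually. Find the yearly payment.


Formula: PMT = PV * r / (1 - (1+r)^(-n))
Denominator: 1 - (1 + 0.0295)^(-9) = 0.230227
Numerator: $204,400.00 * 0.0295 = 6029.8
PMT = 6029.8 / 0.230227 = $26,190.71

$26,190.71


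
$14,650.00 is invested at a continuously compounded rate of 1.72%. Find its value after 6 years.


Formula: FV = P * e^(r*t)
Exponent: r*t = 0.0172 * 6 = 0.1032
e^(0.1032) = 1.108713
FV = $14,650.00 * 1.108713 = $16,242.65

$16,242.65


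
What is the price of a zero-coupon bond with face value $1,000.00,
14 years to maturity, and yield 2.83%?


Formula: Price = FV / (1 + r)^n
Substituting: Price = $1,000.00 / (1 + 0.0283)^14
Discount factor: (1.0283)^14 = 1.478011
Price = $1,000.00 / 1.478011 = $676.58

$676.58


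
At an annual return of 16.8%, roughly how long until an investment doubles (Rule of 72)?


Formula: Years ≈ 72 / r
Substituting: Years ≈ 72 / 16.8
Years ≈ 4.3

4.3 years


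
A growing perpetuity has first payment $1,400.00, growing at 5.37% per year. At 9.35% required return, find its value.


Formula: PV = C / (r - g)
Spread: r - g = 0.0935 - 0.0537 = 0.0398
Substituting: PV = $1,400.00 / 0.0398
PV = $35,175.88

$35,175.88


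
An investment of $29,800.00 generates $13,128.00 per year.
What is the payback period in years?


Formula: Payback = investment / annual cash flow
Substituting: Payback = $29,800.00 / $13,128.00
Payback = 2.27 years

2.27 years


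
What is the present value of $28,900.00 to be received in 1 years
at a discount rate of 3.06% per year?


Formula: PV = FV / (1 + r)^n
Substituting: PV = $28,900.00 / (1 + 0.0306)^1
Discount factor: (1.0306)^1 = 1.0306
PV = $28,900.00 / 1.0306 = $28,041.92

$28,041.92


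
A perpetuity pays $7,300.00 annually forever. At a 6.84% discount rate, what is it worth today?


Formula: PV = C / r
Substituting: PV = $7,300.00 / 0.0684
PV = $106,725.15

$106,725.15


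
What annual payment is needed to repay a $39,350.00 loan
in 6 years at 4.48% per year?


Formula: PMT = PV * r / (1 - (1+r)^(-n))
Denominator: 1 - (1 + 0.0448)^(-6) = 0.231222
Numerator: $39,350.00 * 0.0448 = 1762.88
PMT = 1762.88 / 0.231222 = $7,624.19

$7,624.19


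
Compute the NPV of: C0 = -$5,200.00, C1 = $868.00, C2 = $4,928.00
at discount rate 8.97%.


Formula: NPV = C0 + C1/(1+r) + C2/(1+r)^2
Discount C1: $868.00 / (1 + 0.0897) = $796.55
Discount C2: $4,928.00 / (1 + 0.0897)^2 = $4,150.08
NPV = -$5,200.00 + $796.55 + $4,150.08 = -$253.37

-$253.37


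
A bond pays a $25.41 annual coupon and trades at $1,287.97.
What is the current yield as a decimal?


Formula: Current yield = annual coupon / price
Substituting: CY = $25.41 / $1,287.97
CY = 0.019729

0.019729


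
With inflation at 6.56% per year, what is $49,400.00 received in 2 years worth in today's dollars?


Formula: Real value = nominal / (1 + inflation)^years
Price level: (1 + 0.0656)^2 = 1.135503
Real value = $49,400.00 / 1.135503 = $43,504.94

$43,504.94


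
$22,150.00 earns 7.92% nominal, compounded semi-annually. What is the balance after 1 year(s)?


Formula: FV = P * (1 + r/m)^(m*t)
Period rate: r/m = 0.0792 / 2 = 0.0396
Total periods: m*t = 2 * 1 = 2
Growth factor: (1 + 0.0396)^2 = 1.080768
FV = $22,150.00 * 1.080768 = $23,939.01

$23,939.01


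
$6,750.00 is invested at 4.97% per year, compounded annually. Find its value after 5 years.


Formula: FV = P * (1 + r)^n
Substituting: FV = $6,750.00 * (1 + 0.0497)^5
Growth factor: (1.0497)^5 = 1.274459
FV = $6,750.00 * 1.274459 = $8,602.60

$8,602.60


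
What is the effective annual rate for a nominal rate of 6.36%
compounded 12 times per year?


Formula: EAR = (1 + r/m)^m - 1
Period rate: r/m = 0.0636 / 12 = 0.0053
Compounding: (1 + 0.0053)^12 = 1.065487
EAR = 1.065487 - 1 = 0.065487

0.065487


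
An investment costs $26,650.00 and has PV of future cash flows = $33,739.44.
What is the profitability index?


Formula: PI = PV(cash flows) / initial investment
Substituting: PI = $33,739.44 / $26,650.00
PI = 1.266

1.266


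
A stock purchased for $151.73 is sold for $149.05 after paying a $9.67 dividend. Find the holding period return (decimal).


Formula: HPR = (P1 - P0 + D) / P0
Gain: $149.05 - $151.73 + $9.67 = $6.99
HPR = $6.99 / $151.73 = 0.0461

0.0461


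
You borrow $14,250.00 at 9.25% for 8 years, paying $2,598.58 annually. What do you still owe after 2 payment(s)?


Formula: Balance = PV*(1+r)^k - PMT*((1+r)^k - 1)/r
Growth: (1 + 0.0925)^2 = 1.193556
Accumulated factor: ((1+r)^k - 1)/r = 2.0925
Balance = $14,250.00 * 1.193556 - $2,598.58 * 2.0925
Balance = $11,570.65

$11,570.65


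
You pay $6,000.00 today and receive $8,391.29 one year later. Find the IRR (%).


Formula: IRR = C1/C0 - 1
Substituting: IRR = $8,391.29 / $6,000.00 - 1
Ratio: 1.398548 - 1 = 0.398548
IRR = 39.8548%

39.8548%


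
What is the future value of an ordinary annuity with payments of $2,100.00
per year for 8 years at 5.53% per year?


Formula: FV = PMT * ((1+r)^n - 1) / r
Growth factor: (1 + 0.0553)^8 = 1.538181
Numerator: 1.538181 - 1 = 0.538181
FV = $2,100.00 * 0.538181 / 0.0553 = $20,437.26

$20,437.26


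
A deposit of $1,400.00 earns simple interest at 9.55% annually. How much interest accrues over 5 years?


Formula: I = P * r * t
Substituting: I = $1,400.00 * 0.0955 * 5
Step: I = $1,400.00 * 0.4775
I = $668.50

$668.50


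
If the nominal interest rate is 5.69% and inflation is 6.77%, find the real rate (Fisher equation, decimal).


Formula: (1 + r_real) = (1 + r_nom) / (1 + inflation)
Substituting: (1 + r_real) = 1.0569 / 1.0677
(1 + r_real) = 0.989885
r_real = 0.989885 - 1 = -0.010115

-0.010115


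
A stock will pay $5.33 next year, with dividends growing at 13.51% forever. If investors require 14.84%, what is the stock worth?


Formula: P = D1 / (r - g)
Spread: r - g = 0.1484 - 0.1351 = 0.0133
Substituting: P = $5.33 / 0.0133
P = $400.75

$400.75


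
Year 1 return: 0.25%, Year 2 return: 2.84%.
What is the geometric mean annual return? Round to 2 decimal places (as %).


Formula: Geometric mean = ((1+r1)*(1+r2))^(1/2) - 1
Product: (1 + 0.0025) * (1 + 0.0284) = 1.0025 * 1.0284 = 1.030971
Square root: 1.030971^0.5 = 1.015367
Geometric mean = 1.015367 - 1 = 0.015367
As percentage: 1.54%

1.54%


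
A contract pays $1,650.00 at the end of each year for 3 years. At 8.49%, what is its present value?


Formula: PV = PMT * (1 - (1+r)^(-n)) / r
Discount factor: (1 + 0.0849)^(-3) = 0.783125
Bracket: 1 - 0.783125 = 0.216875
PV = $1,650.00 * 0.216875 / 0.0849 = $4,214.89

$4,214.89


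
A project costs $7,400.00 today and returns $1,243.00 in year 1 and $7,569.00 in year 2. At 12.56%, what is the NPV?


Formula: NPV = C0 + C1/(1+r) + C2/(1+r)^2
Discount C1: $1,243.00 / (1 + 0.1256) = $1,104.30
Discount C2: $7,569.00 / (1 + 0.1256)^2 = $5,974.07
NPV = -$7,400.00 + $1,104.30 + $5,974.07 = -$321.63

-$321.63


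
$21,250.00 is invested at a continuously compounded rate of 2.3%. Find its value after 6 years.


Formula: FV = P * e^(r*t)
Exponent: r*t = 0.023 * 6 = 0.138
e^(0.138) = 1.147976
FV = $21,250.00 * 1.147976 = $24,394.48

$24,394.48


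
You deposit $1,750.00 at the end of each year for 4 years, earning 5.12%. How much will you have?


Formula: FV = PMT * ((1+r)^n - 1) / r
Growth factor: (1 + 0.0512)^4 = 1.221072
Numerator: 1.221072 - 1 = 0.221072
FV = $1,750.00 * 0.221072 / 0.0512 = $7,556.18

$7,556.18


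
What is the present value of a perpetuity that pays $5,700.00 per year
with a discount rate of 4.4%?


Formula: PV = C / r
Substituting: PV = $5,700.00 / 0.044
PV = $129,545.45

$129,545.45


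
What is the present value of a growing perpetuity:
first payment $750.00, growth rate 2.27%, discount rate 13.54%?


Formula: PV = C / (r - g)
Spread: r - g = 0.1354 - 0.0227 = 0.1127
Substituting: PV = $750.00 / 0.1127
PV = $6,654.84

$6,654.84


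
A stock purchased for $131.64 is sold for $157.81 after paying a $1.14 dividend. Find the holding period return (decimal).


Formula: HPR = (P1 - P0 + D) / P0
Gain: $157.81 - $131.64 + $1.14 = $27.31
HPR = $27.31 / $131.64 = 0.2075

0.2075


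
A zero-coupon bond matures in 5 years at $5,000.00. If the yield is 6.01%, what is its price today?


Formula: Price = FV / (1 + r)^n
Substituting: Price = $5,000.00 / (1 + 0.0601)^5
Discount factor: (1.0601)^5 = 1.338857
Price = $5,000.00 / 1.338857 = $3,734.53

$3,734.53


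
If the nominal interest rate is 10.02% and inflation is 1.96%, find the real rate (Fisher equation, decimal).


Formula: (1 + r_real) = (1 + r_nom) / (1 + inflation)
Substituting: (1 + r_real) = 1.1002 / 1.0196
(1 + r_real) = 1.079051
r_real = 1.079051 - 1 = 0.079051

0.079051


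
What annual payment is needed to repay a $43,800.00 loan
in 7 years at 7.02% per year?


Formula: PMT = PV * r / (1 - (1+r)^(-n))
Denominator: 1 - (1 + 0.0702)^(-7) = 0.378064
Numerator: $43,800.00 * 0.0702 = 3074.76
PMT = 3074.76 / 0.378064 = $8,132.90

$8,132.90


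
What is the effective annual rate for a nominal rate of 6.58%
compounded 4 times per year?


Formula: EAR = (1 + r/m)^m - 1
Period rate: r/m = 0.0658 / 4 = 0.01645
Compounding: (1 + 0.01645)^4 = 1.067441
EAR = 1.067441 - 1 = 0.067441

0.067441


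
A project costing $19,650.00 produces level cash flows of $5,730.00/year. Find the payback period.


Formula: Payback = investment / annual cash flow
Substituting: Payback = $19,650.00 / $5,730.00
Payback = 3.4293 years

3.4293 years


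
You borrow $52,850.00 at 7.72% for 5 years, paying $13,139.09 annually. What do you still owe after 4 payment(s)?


Formula: Balance = PV*(1+r)^k - PMT*((1+r)^k - 1)/r
Growth: (1 + 0.0772)^4 = 1.346435
Accumulated factor: ((1+r)^k - 1)/r = 4.487499
Balance = $52,850.00 * 1.346435 - $13,139.09 * 4.487499
Balance = $12,197.43

$12,197.43


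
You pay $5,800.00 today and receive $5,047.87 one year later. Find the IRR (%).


Formula: IRR = C1/C0 - 1
Substituting: IRR = $5,047.87 / $5,800.00 - 1
Ratio: 0.870322 - 1 = -0.129678
IRR = -12.9678%

-12.9678%


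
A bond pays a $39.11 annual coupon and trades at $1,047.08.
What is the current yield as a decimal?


Formula: Current yield = annual coupon / price
Substituting: CY = $39.11 / $1,047.08
CY = 0.037351

0.037351


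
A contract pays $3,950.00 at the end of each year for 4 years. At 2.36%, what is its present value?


Formula: PV = PMT * (1 - (1+r)^(-n)) / r
Discount factor: (1 + 0.0236)^(-4) = 0.910917
Bracket: 1 - 0.910917 = 0.089083
PV = $3,950.00 * 0.089083 / 0.0236 = $14,910.05

$14,910.05


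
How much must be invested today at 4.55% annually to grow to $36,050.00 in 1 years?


Formula: PV = FV / (1 + r)^n
Substituting: PV = $36,050.00 / (1 + 0.0455)^1
Discount factor: (1.0455)^1 = 1.0455
PV = $36,050.00 / 1.0455 = $34,481.11

$34,481.11


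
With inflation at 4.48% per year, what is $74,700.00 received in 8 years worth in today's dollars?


Formula: Real value = nominal / (1 + inflation)^years
Price level: (1 + 0.0448)^8 = 1.419925
Real value = $74,700.00 / 1.419925 = $52,608.42

$52,608.42


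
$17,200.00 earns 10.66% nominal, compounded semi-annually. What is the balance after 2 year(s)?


Formula: FV = P * (1 + r/m)^(m*t)
Period rate: r/m = 0.1066 / 2 = 0.0533
Total periods: m*t = 2 * 2 = 4
Growth factor: (1 + 0.0533)^4 = 1.230859
FV = $17,200.00 * 1.230859 = $21,170.78

$21,170.78


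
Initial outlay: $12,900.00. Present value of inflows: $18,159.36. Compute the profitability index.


Formula: PI = PV(cash flows) / initial investment
Substituting: PI = $18,159.36 / $12,900.00
PI = 1.4077

1.4077


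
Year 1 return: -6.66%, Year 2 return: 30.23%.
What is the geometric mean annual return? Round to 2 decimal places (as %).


Formula: Geometric mean = ((1+r1)*(1+r2))^(1/2) - 1
Product: (1 + -0.0666) * (1 + 0.3023) = 0.9334 * 1.3023 = 1.215567
Square root: 1.215567^0.5 = 1.102527
Geometric mean = 1.102527 - 1 = 0.102527
As percentage: 10.25%

10.25%


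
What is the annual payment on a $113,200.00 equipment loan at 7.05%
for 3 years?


Formula: PMT = PV * r / (1 - (1+r)^(-n))
Denominator: 1 - (1 + 0.0705)^(-3) = 0.184845
Numerator: $113,200.00 * 0.0705 = 7980.6
PMT = 7980.6 / 0.184845 = $43,174.46

$43,174.46


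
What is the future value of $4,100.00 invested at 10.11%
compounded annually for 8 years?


Formula: FV = P * (1 + r)^n
Substituting: FV = $4,100.00 * (1 + 0.1011)^8
Growth factor: (1.1011)^8 = 2.160798
FV = $4,100.00 * 2.160798 = $8,859.27

$8,859.27


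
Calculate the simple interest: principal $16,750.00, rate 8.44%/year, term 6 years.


Formula: I = P * r * t
Substituting: I = $16,750.00 * 0.0844 * 6
Step: I = $16,750.00 * 0.5064
I = $8,482.20

$8,482.20


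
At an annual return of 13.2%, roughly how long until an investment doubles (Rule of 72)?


Formula: Years ≈ 72 / r
Substituting: Years ≈ 72 / 13.2
Years ≈ 5.5

5.5 years


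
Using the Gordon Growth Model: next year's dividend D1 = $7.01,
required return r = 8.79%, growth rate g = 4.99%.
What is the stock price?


Formula: P = D1 / (r - g)
Spread: r - g = 0.0879 - 0.0499 = 0.038
Substituting: P = $7.01 / 0.038
P = $184.47

$184.47


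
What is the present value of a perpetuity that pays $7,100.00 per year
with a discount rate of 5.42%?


Formula: PV = C / r
Substituting: PV = $7,100.00 / 0.0542
PV = $130,996.31

$130,996.31


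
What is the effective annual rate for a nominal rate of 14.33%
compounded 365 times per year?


Formula: EAR = (1 + r/m)^m - 1
Period rate: r/m = 0.1433 / 365 = 0.000393
Compounding: (1 + 0.000393)^365 = 1.154044
EAR = 1.154044 - 1 = 0.154044

0.154044


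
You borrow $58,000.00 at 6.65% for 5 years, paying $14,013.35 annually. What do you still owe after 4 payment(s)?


Formula: Balance = PV*(1+r)^k - PMT*((1+r)^k - 1)/r
Growth: (1 + 0.0665)^4 = 1.293729
Accumulated factor: ((1+r)^k - 1)/r = 4.416983
Balance = $58,000.00 * 1.293729 - $14,013.35 * 4.416983
Balance = $13,139.57

$13,139.57


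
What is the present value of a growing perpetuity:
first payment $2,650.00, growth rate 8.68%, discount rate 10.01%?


Formula: PV = C / (r - g)
Spread: r - g = 0.1001 - 0.0868 = 0.0133
Substituting: PV = $2,650.00 / 0.0133
PV = $199,248.12

$199,248.12


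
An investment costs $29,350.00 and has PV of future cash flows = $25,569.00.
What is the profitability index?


Formula: PI = PV(cash flows) / initial investment
Substituting: PI = $25,569.00 / $29,350.00
PI = 0.8712

0.8712


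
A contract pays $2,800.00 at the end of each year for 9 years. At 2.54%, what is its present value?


Formula: PV = PMT * (1 - (1+r)^(-n)) / r
Discount factor: (1 + 0.0254)^(-9) = 0.797922
Bracket: 1 - 0.797922 = 0.202078
PV = $2,800.00 * 0.202078 / 0.0254 = $22,276.37

$22,276.37


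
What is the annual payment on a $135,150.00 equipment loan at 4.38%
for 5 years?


Formula: PMT = PV * r / (1 - (1+r)^(-n))
Denominator: 1 - (1 + 0.0438)^(-5) = 0.192926
Numerator: $135,150.00 * 0.0438 = 5919.57
PMT = 5919.57 / 0.192926 = $30,683.17

$30,683.17


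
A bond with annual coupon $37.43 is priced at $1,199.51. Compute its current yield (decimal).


Formula: Current yield = annual coupon / price
Substituting: CY = $37.43 / $1,199.51
CY = 0.031204

0.031204


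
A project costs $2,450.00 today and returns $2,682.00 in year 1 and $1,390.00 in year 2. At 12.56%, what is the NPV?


Formula: NPV = C0 + C1/(1+r) + C2/(1+r)^2
Discount C1: $2,682.00 / (1 + 0.1256) = $2,382.73
Discount C2: $1,390.00 / (1 + 0.1256)^2 = $1,097.10
NPV = -$2,450.00 + $2,382.73 + $1,097.10 = $1,029.83

$1,029.83


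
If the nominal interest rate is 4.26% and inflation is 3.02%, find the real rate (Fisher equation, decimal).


Formula: (1 + r_real) = (1 + r_nom) / (1 + inflation)
Substituting: (1 + r_real) = 1.0426 / 1.0302
(1 + r_real) = 1.012036
r_real = 1.012036 - 1 = 0.012036

0.012036


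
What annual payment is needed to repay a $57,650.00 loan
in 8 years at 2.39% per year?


Formula: PMT = PV * r / (1 - (1+r)^(-n))
Denominator: 1 - (1 + 0.0239)^(-8) = 0.172173
Numerator: $57,650.00 * 0.0239 = 1377.835
PMT = 1377.835 / 0.172173 = $8,002.63

$8,002.63


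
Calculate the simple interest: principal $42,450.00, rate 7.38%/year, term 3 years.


Formula: I = P * r * t
Substituting: I = $42,450.00 * 0.0738 * 3
Step: I = $42,450.00 * 0.2214
I = $9,398.43

$9,398.43


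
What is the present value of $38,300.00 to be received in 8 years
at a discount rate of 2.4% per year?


Formula: PV = FV / (1 + r)^n
Substituting: PV = $38,300.00 / (1 + 0.024)^8
Discount factor: (1.024)^8 = 1.208926
PV = $38,300.00 / 1.208926 = $31,681.02

$31,681.02


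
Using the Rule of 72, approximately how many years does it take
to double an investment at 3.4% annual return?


Formula: Years ≈ 72 / r
Substituting: Years ≈ 72 / 3.4
Years ≈ 21.2

21.2 years


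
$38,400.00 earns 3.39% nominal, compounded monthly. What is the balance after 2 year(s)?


Formula: FV = P * (1 + r/m)^(m*t)
Period rate: r/m = 0.0339 / 12 = 0.002825
Total periods: m*t = 12 * 2 = 24
Growth factor: (1 + 0.002825)^24 = 1.070049
FV = $38,400.00 * 1.070049 = $41,089.88

$41,089.88


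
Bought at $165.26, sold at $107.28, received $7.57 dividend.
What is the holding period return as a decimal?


Formula: HPR = (P1 - P0 + D) / P0
Gain: $107.28 - $165.26 + $7.57 = -$50.41
HPR = -$50.41 / $165.26 = -0.305

-0.305


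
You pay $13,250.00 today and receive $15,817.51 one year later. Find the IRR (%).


Formula: IRR = C1/C0 - 1
Substituting: IRR = $15,817.51 / $13,250.00 - 1
Ratio: 1.193774 - 1 = 0.193774
IRR = 19.3774%

19.3774%


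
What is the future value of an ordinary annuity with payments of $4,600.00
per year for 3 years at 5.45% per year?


Formula: FV = PMT * ((1+r)^n - 1) / r
Growth factor: (1 + 0.0545)^3 = 1.172573
Numerator: 1.172573 - 1 = 0.172573
FV = $4,600.00 * 0.172573 / 0.0545 = $14,565.76

$14,565.76


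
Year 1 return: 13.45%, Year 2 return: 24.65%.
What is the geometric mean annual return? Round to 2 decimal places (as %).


Formula: Geometric mean = ((1+r1)*(1+r2))^(1/2) - 1
Product: (1 + 0.1345) * (1 + 0.2465) = 1.1345 * 1.2465 = 1.414154
Square root: 1.414154^0.5 = 1.189182
Geometric mean = 1.189182 - 1 = 0.189182
As percentage: 18.92%

18.92%


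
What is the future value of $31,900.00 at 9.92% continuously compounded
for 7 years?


Formula: FV = P * e^(r*t)
Exponent: r*t = 0.0992 * 7 = 0.6944
e^(0.6944) = 2.002507
FV = $31,900.00 * 2.002507 = $63,879.98

$63,879.98


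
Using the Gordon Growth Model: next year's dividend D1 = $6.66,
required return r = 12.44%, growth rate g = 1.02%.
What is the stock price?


Formula: P = D1 / (r - g)
Spread: r - g = 0.1244 - 0.0102 = 0.1142
Substituting: P = $6.66 / 0.1142
P = $58.32

$58.32


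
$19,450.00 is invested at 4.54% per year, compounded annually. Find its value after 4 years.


Formula: FV = P * (1 + r)^n
Substituting: FV = $19,450.00 * (1 + 0.0454)^4
Growth factor: (1.0454)^4 = 1.194346
FV = $19,450.00 * 1.194346 = $23,230.02

$23,230.02


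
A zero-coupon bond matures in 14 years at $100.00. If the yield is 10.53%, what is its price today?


Formula: Price = FV / (1 + r)^n
Substituting: Price = $100.00 / (1 + 0.1053)^14
Discount factor: (1.1053)^14 = 4.061836
Price = $100.00 / 4.061836 = $24.62

$24.62


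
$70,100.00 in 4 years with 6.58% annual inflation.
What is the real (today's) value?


Formula: Real value = nominal / (1 + inflation)^years
Price level: (1 + 0.0658)^4 = 1.290336
Real value = $70,100.00 / 1.290336 = $54,326.93

$54,326.93


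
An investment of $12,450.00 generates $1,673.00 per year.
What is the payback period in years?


Formula: Payback = investment / annual cash flow
Substituting: Payback = $12,450.00 / $1,673.00
Payback = 7.4417 years

7.4417 years


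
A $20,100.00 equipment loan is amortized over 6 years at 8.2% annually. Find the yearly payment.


Formula: PMT = PV * r / (1 - (1+r)^(-n))
Denominator: 1 - (1 + 0.082)^(-6) = 0.376787
Numerator: $20,100.00 * 0.082 = 1648.2
PMT = 1648.2 / 0.376787 = $4,374.35

$4,374.35


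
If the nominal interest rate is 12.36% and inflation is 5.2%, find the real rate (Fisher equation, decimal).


Formula: (1 + r_real) = (1 + r_nom) / (1 + inflation)
Substituting: (1 + r_real) = 1.1236 / 1.052
(1 + r_real) = 1.068061
r_real = 1.068061 - 1 = 0.068061

0.068061


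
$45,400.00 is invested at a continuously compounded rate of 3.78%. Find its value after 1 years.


Formula: FV = P * e^(r*t)
Exponent: r*t = 0.0378 * 1 = 0.0378
e^(0.0378) = 1.038524
FV = $45,400.00 * 1.038524 = $47,148.97

$47,148.97


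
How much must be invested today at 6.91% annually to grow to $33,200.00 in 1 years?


Formula: PV = FV / (1 + r)^n
Substituting: PV = $33,200.00 / (1 + 0.0691)^1
Discount factor: (1.0691)^1 = 1.0691
PV = $33,200.00 / 1.0691 = $31,054.16

$31,054.16


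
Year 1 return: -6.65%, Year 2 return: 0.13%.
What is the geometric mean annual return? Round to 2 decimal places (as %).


Formula: Geometric mean = ((1+r1)*(1+r2))^(1/2) - 1
Product: (1 + -0.0665) * (1 + 0.0013) = 0.9335 * 1.0013 = 0.934714
Square root: 0.934714^0.5 = 0.966806
Geometric mean = 0.966806 - 1 = -0.033194
As percentage: -3.32%

-3.32%


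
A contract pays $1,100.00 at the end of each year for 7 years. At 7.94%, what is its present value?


Formula: PV = PMT * (1 - (1+r)^(-n)) / r
Discount factor: (1 + 0.0794)^(-7) = 0.585765
Bracket: 1 - 0.585765 = 0.414235
PV = $1,100.00 * 0.414235 / 0.0794 = $5,738.78

$5,738.78


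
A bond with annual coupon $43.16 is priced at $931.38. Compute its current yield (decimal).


Formula: Current yield = annual coupon / price
Substituting: CY = $43.16 / $931.38
CY = 0.04634

0.04634


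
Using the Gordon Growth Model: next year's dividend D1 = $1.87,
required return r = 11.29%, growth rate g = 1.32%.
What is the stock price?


Formula: P = D1 / (r - g)
Spread: r - g = 0.1129 - 0.0132 = 0.0997
Substituting: P = $1.87 / 0.0997
P = $18.76

$18.76


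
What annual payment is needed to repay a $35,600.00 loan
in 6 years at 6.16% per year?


Formula: PMT = PV * r / (1 - (1+r)^(-n))
Denominator: 1 - (1 + 0.0616)^(-6) = 0.30139
Numerator: $35,600.00 * 0.0616 = 2192.96
PMT = 2192.96 / 0.30139 = $7,276.14

$7,276.14


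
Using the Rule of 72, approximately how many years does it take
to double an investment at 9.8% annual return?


Formula: Years ≈ 72 / r
Substituting: Years ≈ 72 / 9.8
Years ≈ 7.3

7.3 years


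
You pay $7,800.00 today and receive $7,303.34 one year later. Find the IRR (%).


Formula: IRR = C1/C0 - 1
Substituting: IRR = $7,303.34 / $7,800.00 - 1
Ratio: 0.936326 - 1 = -0.063674
IRR = -6.3674%

-6.3674%


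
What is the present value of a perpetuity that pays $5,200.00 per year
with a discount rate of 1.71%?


Formula: PV = C / r
Substituting: PV = $5,200.00 / 0.0171
PV = $304,093.57

$304,093.57


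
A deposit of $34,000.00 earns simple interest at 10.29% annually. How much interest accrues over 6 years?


Formula: I = P * r * t
Substituting: I = $34,000.00 * 0.1029 * 6
Step: I = $34,000.00 * 0.6174
I = $20,991.60

$20,991.60


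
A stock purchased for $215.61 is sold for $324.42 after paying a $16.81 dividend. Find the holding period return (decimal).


Formula: HPR = (P1 - P0 + D) / P0
Gain: $324.42 - $215.61 + $16.81 = $125.62
HPR = $125.62 / $215.61 = 0.5826

0.5826


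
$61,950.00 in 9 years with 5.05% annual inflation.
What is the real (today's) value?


Formula: Real value = nominal / (1 + inflation)^years
Price level: (1 + 0.0505)^9 = 1.557989
Real value = $61,950.00 / 1.557989 = $39,762.79

$39,762.79


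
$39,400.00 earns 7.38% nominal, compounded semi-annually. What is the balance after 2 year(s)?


Formula: FV = P * (1 + r/m)^(m*t)
Period rate: r/m = 0.0738 / 2 = 0.0369
Total periods: m*t = 2 * 2 = 4
Growth factor: (1 + 0.0369)^4 = 1.155972
FV = $39,400.00 * 1.155972 = $45,545.32

$45,545.32


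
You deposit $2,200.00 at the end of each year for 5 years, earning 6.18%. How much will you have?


Formula: FV = PMT * ((1+r)^n - 1) / r
Growth factor: (1 + 0.0618)^5 = 1.349627
Numerator: 1.349627 - 1 = 0.349627
FV = $2,200.00 * 0.349627 / 0.0618 = $12,446.25

$12,446.25


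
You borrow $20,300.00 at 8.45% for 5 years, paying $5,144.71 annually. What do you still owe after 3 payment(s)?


Formula: Balance = PV*(1+r)^k - PMT*((1+r)^k - 1)/r
Growth: (1 + 0.0845)^3 = 1.275524
Accumulated factor: ((1+r)^k - 1)/r = 3.26064
Balance = $20,300.00 * 1.275524 - $5,144.71 * 3.26064
Balance = $9,118.09

$9,118.09


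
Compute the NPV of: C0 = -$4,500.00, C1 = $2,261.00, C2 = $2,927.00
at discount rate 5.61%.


Formula: NPV = C0 + C1/(1+r) + C2/(1+r)^2
Discount C1: $2,261.00 / (1 + 0.0561) = $2,140.90
Discount C2: $2,927.00 / (1 + 0.0561)^2 = $2,624.29
NPV = -$4,500.00 + $2,140.90 + $2,624.29 = $265.19

$265.19


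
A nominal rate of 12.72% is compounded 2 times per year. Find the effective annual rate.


Formula: EAR = (1 + r/m)^m - 1
Period rate: r/m = 0.1272 / 2 = 0.0636
Compounding: (1 + 0.0636)^2 = 1.131245
EAR = 1.131245 - 1 = 0.131245

0.131245


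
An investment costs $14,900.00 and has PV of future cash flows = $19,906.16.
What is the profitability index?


Formula: PI = PV(cash flows) / initial investment
Substituting: PI = $19,906.16 / $14,900.00
PI = 1.336

1.336


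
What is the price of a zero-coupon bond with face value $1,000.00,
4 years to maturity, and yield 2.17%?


Formula: Price = FV / (1 + r)^n
Substituting: Price = $1,000.00 / (1 + 0.0217)^4
Discount factor: (1.0217)^4 = 1.089666
Price = $1,000.00 / 1.089666 = $917.71

$917.71


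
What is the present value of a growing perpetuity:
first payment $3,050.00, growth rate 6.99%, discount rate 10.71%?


Formula: PV = C / (r - g)
Spread: r - g = 0.1071 - 0.0699 = 0.0372
Substituting: PV = $3,050.00 / 0.0372
PV = $81,989.25

$81,989.25


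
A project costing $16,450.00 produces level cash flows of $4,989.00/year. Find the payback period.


Formula: Payback = investment / annual cash flow
Substituting: Payback = $16,450.00 / $4,989.00
Payback = 3.2973 years

3.2973 years


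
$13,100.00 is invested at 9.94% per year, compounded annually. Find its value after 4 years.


Formula: FV = P * (1 + r)^n
Substituting: FV = $13,100.00 * (1 + 0.0994)^4
Growth factor: (1.0994)^4 = 1.460908
FV = $13,100.00 * 1.460908 = $19,137.90

$19,137.90


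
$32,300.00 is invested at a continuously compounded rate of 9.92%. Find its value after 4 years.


Formula: FV = P * e^(r*t)
Exponent: r*t = 0.0992 * 4 = 0.3968
e^(0.3968) = 1.487058
FV = $32,300.00 * 1.487058 = $48,031.99

$48,031.99
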